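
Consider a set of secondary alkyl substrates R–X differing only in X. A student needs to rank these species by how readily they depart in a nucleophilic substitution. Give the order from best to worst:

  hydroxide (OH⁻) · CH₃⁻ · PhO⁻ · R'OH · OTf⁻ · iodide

Leaving-group ability tracks the stability of the departed species; conjugate-acid pKₐ is the usual yardstick (lower pKₐ → better LG).
OTf⁻: pKₐ(CF₃SO₃H (triflic acid)) ≈ -14
iodide: pKₐ(HI) ≈ -10
R'OH: pKₐ(R'OH₂⁺) ≈ -2.4
PhO⁻: pKₐ(C₆H₅OH (phenol)) ≈ 10
hydroxide (OH⁻): pKₐ(H₂O) ≈ 15.7
CH₃⁻: pKₐ(CH₄) ≈ 48 — unstabilised carbanion; the worst conceivable leaving group

OTf⁻ > iodide > R'OH > PhO⁻ > hydroxide (OH⁻) > CH₃⁻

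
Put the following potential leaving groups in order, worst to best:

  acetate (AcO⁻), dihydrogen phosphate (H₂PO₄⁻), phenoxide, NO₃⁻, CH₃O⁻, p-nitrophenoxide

CH₃O⁻ < phenoxide < p-nitrophenoxide < acetate (AcO⁻) < dihydrogen phosphate (H₂PO₄⁻) < NO₃⁻

The more stable X⁻ (or X) is on its own — i.e. the weaker a base it is — the better a leaving group it makes.
NO₃⁻: pKₐ(HNO₃) ≈ -1.3
dihydrogen phosphate (H₂PO₄⁻): pKₐ(H₃PO₄) ≈ 2.1
acetate (AcO⁻): pKₐ(CH₃COOH) ≈ 4.8
p-nitrophenoxide: pKₐ(p-nitrophenol) ≈ 7.2
phenoxide: pKₐ(C₆H₅OH (phenol)) ≈ 10
CH₃O⁻: pKₐ(CH₃OH) ≈ 15.5
Reversing gives the worst-to-best order requested.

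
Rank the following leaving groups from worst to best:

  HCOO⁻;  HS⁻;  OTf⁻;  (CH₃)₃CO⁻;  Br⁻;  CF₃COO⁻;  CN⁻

(CH₃)₃CO⁻ < CN⁻ < HS⁻ < HCOO⁻ < CF₃COO⁻ < Br⁻ < OTf⁻

A good leaving group is a weak base: the lower the pKₐ of its conjugate acid, the more readily it departs.
OTf⁻: pKₐ(CF₃SO₃H (triflic acid)) ≈ -14
Br⁻: pKₐ(HBr) ≈ -9
CF₃COO⁻: pKₐ(CF₃COOH) ≈ 0.2
HCOO⁻: pKₐ(HCOOH) ≈ 3.8
HS⁻: pKₐ(H₂S) ≈ 7
CN⁻: pKₐ(HCN) ≈ 9.2
(CH₃)₃CO⁻: pKₐ(t-BuOH) ≈ 18
Listed from poorest to best leaving group as asked.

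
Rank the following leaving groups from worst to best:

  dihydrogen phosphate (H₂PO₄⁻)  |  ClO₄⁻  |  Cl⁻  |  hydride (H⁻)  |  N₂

hydride (H⁻) < dihydrogen phosphate (H₂PO₄⁻) < Cl⁻ < ClO₄⁻ < N₂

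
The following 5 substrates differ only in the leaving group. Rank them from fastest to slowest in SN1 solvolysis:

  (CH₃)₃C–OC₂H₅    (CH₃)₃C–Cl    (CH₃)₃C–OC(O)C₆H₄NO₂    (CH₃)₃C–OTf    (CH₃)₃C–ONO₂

(CH₃)₃C–OTf > (CH₃)₃C–Cl > (CH₃)₃C–ONO₂ > (CH₃)₃C–OC(O)C₆H₄NO₂ > (CH₃)₃C–OC₂H₅

The skeletons are identical, so relative rate is governed entirely by leaving-group ability.
The more stable X⁻ (or X) is on its own — i.e. the weaker a base it is — the better a leaving group it makes.
(CH₃)₃C–OTf loses OTf⁻: pKₐ(CF₃SO₃H (triflic acid)) ≈ -14
(CH₃)₃C–Cl loses Cl⁻: pKₐ(HCl) ≈ -7
(CH₃)₃C–ONO₂ loses NO₃⁻: pKₐ(HNO₃) ≈ -1.3
(CH₃)₃C–OC(O)C₆H₄NO₂ loses p-O₂N–C₆H₄–COO⁻: pKₐ(p-nitrobenzoic acid) ≈ 3.4
(CH₃)₃C–OC₂H₅ loses CH₃CH₂O⁻: pKₐ(CH₃CH₂OH) ≈ 16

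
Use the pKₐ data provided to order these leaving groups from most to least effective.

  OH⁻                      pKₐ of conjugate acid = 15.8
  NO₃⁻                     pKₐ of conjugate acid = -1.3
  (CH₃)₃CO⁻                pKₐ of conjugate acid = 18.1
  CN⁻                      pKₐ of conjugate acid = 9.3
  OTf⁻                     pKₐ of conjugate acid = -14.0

Lower conjugate-acid pKₐ ⇒ weaker base ⇒ better leaving group.
Sorting by the given values: OTf⁻ (-14.0), NO₃⁻ (-1.3), CN⁻ (9.3), OH⁻ (15.8), (CH₃)₃CO⁻ (18.1).

OTf⁻ > NO₃⁻ > CN⁻ > OH⁻ > (CH₃)₃CO⁻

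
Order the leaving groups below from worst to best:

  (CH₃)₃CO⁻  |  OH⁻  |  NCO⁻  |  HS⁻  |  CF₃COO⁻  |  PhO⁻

(CH₃)₃CO⁻ < OH⁻ < PhO⁻ < HS⁻ < NCO⁻ < CF₃COO⁻

CF₃COO⁻: pKₐ(CF₃COOH) ≈ 0.2
NCO⁻: pKₐ(HOCN) ≈ 3.5
HS⁻: pKₐ(H₂S) ≈ 7 — larger and more polarisable than the oxygen analogue
PhO⁻: pKₐ(C₆H₅OH (phenol)) ≈ 10 — resonance into the ring helps, but still a poor LG
OH⁻: pKₐ(H₂O) ≈ 15.7 — strong base; essentially never leaves without prior activation
(CH₃)₃CO⁻: pKₐ(t-BuOH) ≈ 18
The question asks for worst first, so the sequence is read in increasing leaving-group ability.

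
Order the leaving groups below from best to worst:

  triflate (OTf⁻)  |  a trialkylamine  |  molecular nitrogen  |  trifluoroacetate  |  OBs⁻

molecular nitrogen > triflate (OTf⁻) > OBs⁻ > trifluoroacetate > a trialkylamine

molecular nitrogen: no meaningful conjugate acid; N₂ departs as an exceptionally stable neutral molecule
triflate (OTf⁻): pKₐ(CF₃SO₃H (triflic acid)) ≈ -14
OBs⁻: pKₐ(p-BrC₆H₄SO₃H) ≈ -2.8
trifluoroacetate: pKₐ(CF₃COOH) ≈ 0.2
a trialkylamine: pKₐ(R'₃NH⁺) ≈ 10.7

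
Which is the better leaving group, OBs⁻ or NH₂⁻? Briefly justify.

OBs⁻ is the better leaving group.
pKₐ(p-BrC₆H₄SO₃H) ≈ -2.8 versus pKₐ(NH₃) ≈ 38: OBs⁻ is the much weaker base.
Arenesulfonate with a p-bromo substituent.

OBs⁻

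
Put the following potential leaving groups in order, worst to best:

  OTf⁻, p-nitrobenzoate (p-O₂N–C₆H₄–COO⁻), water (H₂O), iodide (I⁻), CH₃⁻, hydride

CH₃⁻ < hydride < p-nitrobenzoate (p-O₂N–C₆H₄–COO⁻) < water (H₂O) < iodide (I⁻) < OTf⁻

The more stable X⁻ (or X) is on its own — i.e. the weaker a base it is — the better a leaving group it makes.
OTf⁻: pKₐ(CF₃SO₃H (triflic acid)) ≈ -14
iodide (I⁻): pKₐ(HI) ≈ -10
water (H₂O): pKₐ(H₃O⁺) ≈ -1.7
p-nitrobenzoate (p-O₂N–C₆H₄–COO⁻): pKₐ(p-nitrobenzoic acid) ≈ 3.4
hydride: pKₐ(H₂) ≈ 36
CH₃⁻: pKₐ(CH₄) ≈ 48
Listed from poorest to best leaving group as asked.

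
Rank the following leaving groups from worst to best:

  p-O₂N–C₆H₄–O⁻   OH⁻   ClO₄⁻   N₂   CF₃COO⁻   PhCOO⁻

OH⁻ < p-O₂N–C₆H₄–O⁻ < PhCOO⁻ < CF₃COO⁻ < ClO₄⁻ < N₂

The more stable X⁻ (or X) is on its own — i.e. the weaker a base it is — the better a leaving group it makes.
N₂: no meaningful conjugate acid; N₂ departs as an exceptionally stable neutral molecule
ClO₄⁻: pKₐ(HClO₄) ≈ -10 — extremely weak base; rarely used for safety reasons
CF₃COO⁻: pKₐ(CF₃COOH) ≈ 0.2 — strongly electron-withdrawing CF₃ stabilises the carboxylate
PhCOO⁻: pKₐ(C₆H₅COOH) ≈ 4.2
p-O₂N–C₆H₄–O⁻: pKₐ(p-nitrophenol) ≈ 7.2 — nitro group delocalises the charge; the classic chromogenic LG
OH⁻: pKₐ(H₂O) ≈ 15.7
Listed from poorest to best leaving group as asked.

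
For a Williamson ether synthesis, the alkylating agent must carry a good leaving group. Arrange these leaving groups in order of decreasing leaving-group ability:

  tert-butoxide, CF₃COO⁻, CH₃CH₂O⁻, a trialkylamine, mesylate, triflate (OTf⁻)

triflate (OTf⁻) > mesylate > CF₃COO⁻ > a trialkylamine > CH₃CH₂O⁻ > tert-butoxide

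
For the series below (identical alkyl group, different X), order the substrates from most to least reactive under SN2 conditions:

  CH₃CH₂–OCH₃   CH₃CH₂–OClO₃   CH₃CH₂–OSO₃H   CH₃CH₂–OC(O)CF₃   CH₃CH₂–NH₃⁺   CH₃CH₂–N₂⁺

Same R in every case — rank the leaving groups.
The more stable X⁻ (or X) is on its own — i.e. the weaker a base it is — the better a leaving group it makes.
CH₃CH₂–N₂⁺ loses N₂: no meaningful conjugate acid; N₂ departs as an exceptionally stable neutral molecule
CH₃CH₂–OClO₃ loses ClO₄⁻: pKₐ(HClO₄) ≈ -10
CH₃CH₂–OSO₃H loses HSO₄⁻: pKₐ(H₂SO₄) ≈ -3
CH₃CH₂–OC(O)CF₃ loses CF₃COO⁻: pKₐ(CF₃COOH) ≈ 0.2
CH₃CH₂–NH₃⁺ loses NH₃: pKₐ(NH₄⁺) ≈ 9.2
CH₃CH₂–OCH₃ loses CH₃O⁻: pKₐ(CH₃OH) ≈ 15.5

CH₃CH₂–N₂⁺ > CH₃CH₂–OClO₃ > CH₃CH₂–OSO₃H > CH₃CH₂–OC(O)CF₃ > CH₃CH₂–NH₃⁺ > CH₃CH₂–OCH₃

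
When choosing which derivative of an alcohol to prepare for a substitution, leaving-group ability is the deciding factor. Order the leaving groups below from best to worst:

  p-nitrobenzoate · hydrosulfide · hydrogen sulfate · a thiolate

hydrogen sulfate > p-nitrobenzoate > hydrosulfide > a thiolate

hydrogen sulfate: pKₐ(H₂SO₄) ≈ -3
p-nitrobenzoate: pKₐ(p-nitrobenzoic acid) ≈ 3.4
hydrosulfide: pKₐ(H₂S) ≈ 7 — larger and more polarisable than the oxygen analogue
a thiolate: pKₐ(RSH (a thiol)) ≈ 10.5 — moderately basic; rarely leaves without activation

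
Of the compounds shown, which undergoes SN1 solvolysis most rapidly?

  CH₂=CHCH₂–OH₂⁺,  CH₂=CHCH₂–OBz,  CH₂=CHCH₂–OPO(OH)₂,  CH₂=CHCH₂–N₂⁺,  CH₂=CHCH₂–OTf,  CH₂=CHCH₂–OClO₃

With the same alkyl group throughout, only the leaving group differentiates the rates.
A good leaving group is a weak base: the lower the pKₐ of its conjugate acid, the more readily it departs.
CH₂=CHCH₂–N₂⁺ loses N₂: no meaningful conjugate acid; N₂ departs as an exceptionally stable neutral molecule
CH₂=CHCH₂–OTf loses OTf⁻: pKₐ(CF₃SO₃H (triflic acid)) ≈ -14
CH₂=CHCH₂–OClO₃ loses ClO₄⁻: pKₐ(HClO₄) ≈ -10
CH₂=CHCH₂–OH₂⁺ loses H₂O: pKₐ(H₃O⁺) ≈ -1.7
CH₂=CHCH₂–OPO(OH)₂ loses H₂PO₄⁻: pKₐ(H₃PO₄) ≈ 2.1
CH₂=CHCH₂–OBz loses PhCOO⁻: pKₐ(C₆H₅COOH) ≈ 4.2

CH₂=CHCH₂–N₂⁺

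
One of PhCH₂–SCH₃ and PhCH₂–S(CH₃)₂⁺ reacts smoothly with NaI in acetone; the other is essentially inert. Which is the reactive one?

PhCH₂–S(CH₃)₂⁺

From PhCH₂–SCH₃ the departing group would be RS⁻ (pKₐ(RSH (a thiol)) ≈ 10.5). Moderately basic; rarely leaves without activation.
From PhCH₂–S(CH₃)₂⁺ the leaving group is SR'₂ (pKₐ(R'₂SH⁺) ≈ -7). Neutral; leaves from a sulfonium salt (R–SR'₂⁺).
(In practice PhCH₂–S(CH₃)₂⁺ is made from PhCH₂–SCH₃ by S-methylation with CH₃I, allowing neutral dimethyl sulfide, rather than methanethiolate, to depart.)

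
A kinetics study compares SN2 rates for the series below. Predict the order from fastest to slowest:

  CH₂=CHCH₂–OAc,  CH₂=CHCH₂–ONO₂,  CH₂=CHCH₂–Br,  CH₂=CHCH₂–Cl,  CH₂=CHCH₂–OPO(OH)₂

With the same alkyl group throughout, only the leaving group differentiates the rates.
Rank by basicity of the departing species: weakest base leaves most easily.
CH₂=CHCH₂–Br loses Br⁻: pKₐ(HBr) ≈ -9
CH₂=CHCH₂–Cl loses Cl⁻: pKₐ(HCl) ≈ -7
CH₂=CHCH₂–ONO₂ loses NO₃⁻: pKₐ(HNO₃) ≈ -1.3
CH₂=CHCH₂–OPO(OH)₂ loses H₂PO₄⁻: pKₐ(H₃PO₄) ≈ 2.1
CH₂=CHCH₂–OAc loses AcO⁻: pKₐ(CH₃COOH) ≈ 4.8

CH₂=CHCH₂–Br > CH₂=CHCH₂–Cl > CH₂=CHCH₂–ONO₂ > CH₂=CHCH₂–OPO(OH)₂ > CH₂=CHCH₂–OAc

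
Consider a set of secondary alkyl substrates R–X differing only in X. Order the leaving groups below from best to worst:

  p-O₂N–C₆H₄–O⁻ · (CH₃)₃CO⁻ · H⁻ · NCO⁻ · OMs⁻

The more stable X⁻ (or X) is on its own — i.e. the weaker a base it is — the better a leaving group it makes.
OMs⁻: pKₐ(CH₃SO₃H (MsOH)) ≈ -1.9 — resonance-delocalised alkanesulfonate
NCO⁻: pKₐ(HOCN) ≈ 3.5
p-O₂N–C₆H₄–O⁻: pKₐ(p-nitrophenol) ≈ 7.2
(CH₃)₃CO⁻: pKₐ(t-BuOH) ≈ 18 — bulky, strongly basic alkoxide
H⁻: pKₐ(H₂) ≈ 36 — extremely strong base; leaves only in special hydride-transfer contexts

OMs⁻ > NCO⁻ > p-O₂N–C₆H₄–O⁻ > (CH₃)₃CO⁻ > H⁻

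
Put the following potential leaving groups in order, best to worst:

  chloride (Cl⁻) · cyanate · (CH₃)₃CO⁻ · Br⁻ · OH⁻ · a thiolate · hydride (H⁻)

Br⁻ > chloride (Cl⁻) > cyanate > a thiolate > OH⁻ > (CH₃)₃CO⁻ > hydride (H⁻)

Rank by basicity of the departing species: weakest base leaves most easily.
Br⁻: pKₐ(HBr) ≈ -9 — weak base; good leaving group
chloride (Cl⁻): pKₐ(HCl) ≈ -7
cyanate: pKₐ(HOCN) ≈ 3.5
a thiolate: pKₐ(RSH (a thiol)) ≈ 10.5 — moderately basic; rarely leaves without activation
OH⁻: pKₐ(H₂O) ≈ 15.7 — strong base; essentially never leaves without prior activation
(CH₃)₃CO⁻: pKₐ(t-BuOH) ≈ 18 — bulky, strongly basic alkoxide
hydride (H⁻): pKₐ(H₂) ≈ 36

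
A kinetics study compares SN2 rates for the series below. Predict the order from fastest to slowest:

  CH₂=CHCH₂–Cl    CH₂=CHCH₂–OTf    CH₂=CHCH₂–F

Identical carbon frameworks mean the comparison reduces to leaving-group quality.
The more stable X⁻ (or X) is on its own — i.e. the weaker a base it is — the better a leaving group it makes.
CH₂=CHCH₂–OTf loses OTf⁻: pKₐ(CF₃SO₃H (triflic acid)) ≈ -14
CH₂=CHCH₂–Cl loses Cl⁻: pKₐ(HCl) ≈ -7
CH₂=CHCH₂–F loses F⁻: pKₐ(HF) ≈ 3.2

CH₂=CHCH₂–OTf > CH₂=CHCH₂–Cl > CH₂=CHCH₂–F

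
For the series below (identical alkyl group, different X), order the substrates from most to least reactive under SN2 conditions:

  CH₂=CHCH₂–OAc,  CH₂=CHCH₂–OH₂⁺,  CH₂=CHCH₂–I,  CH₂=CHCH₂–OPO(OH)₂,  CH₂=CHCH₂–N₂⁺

With the same alkyl group throughout, only the leaving group differentiates the rates.
Rank by basicity of the departing species: weakest base leaves most easily.
CH₂=CHCH₂–N₂⁺ loses N₂: no meaningful conjugate acid; N₂ departs as an exceptionally stable neutral molecule
CH₂=CHCH₂–I loses I⁻: pKₐ(HI) ≈ -10
CH₂=CHCH₂–OH₂⁺ loses H₂O: pKₐ(H₃O⁺) ≈ -1.7
CH₂=CHCH₂–OPO(OH)₂ loses H₂PO₄⁻: pKₐ(H₃PO₄) ≈ 2.1
CH₂=CHCH₂–OAc loses AcO⁻: pKₐ(CH₃COOH) ≈ 4.8

CH₂=CHCH₂–N₂⁺ > CH₂=CHCH₂–I > CH₂=CHCH₂–OH₂⁺ > CH₂=CHCH₂–OPO(OH)₂ > CH₂=CHCH₂–OAc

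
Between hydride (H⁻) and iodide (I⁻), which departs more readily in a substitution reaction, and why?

iodide (I⁻) is the better leaving group.
pKₐ(HI) ≈ -10 versus pKₐ(H₂) ≈ 36: iodide (I⁻) is the much weaker base.
Large, highly polarisable; very weak base.

iodide (I⁻)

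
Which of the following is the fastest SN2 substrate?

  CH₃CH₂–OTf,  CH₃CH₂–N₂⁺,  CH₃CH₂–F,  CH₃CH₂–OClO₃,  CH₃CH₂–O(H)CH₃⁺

CH₃CH₂–N₂⁺

The skeletons are identical, so relative rate is governed entirely by leaving-group ability.
Leaving-group ability tracks the stability of the departed species; conjugate-acid pKₐ is the usual yardstick (lower pKₐ → better LG).
CH₃CH₂–N₂⁺ loses N₂: no meaningful conjugate acid; N₂ departs as an exceptionally stable neutral molecule
CH₃CH₂–OTf loses OTf⁻: pKₐ(CF₃SO₃H (triflic acid)) ≈ -14
CH₃CH₂–OClO₃ loses ClO₄⁻: pKₐ(HClO₄) ≈ -10
CH₃CH₂–O(H)CH₃⁺ loses R'OH: pKₐ(R'OH₂⁺) ≈ -2.4
CH₃CH₂–F loses F⁻: pKₐ(HF) ≈ 3.2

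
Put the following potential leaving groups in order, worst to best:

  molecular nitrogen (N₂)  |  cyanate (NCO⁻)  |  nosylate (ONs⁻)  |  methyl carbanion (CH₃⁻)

A good leaving group is a weak base: the lower the pKₐ of its conjugate acid, the more readily it departs.
molecular nitrogen (N₂): no meaningful conjugate acid; N₂ departs as an exceptionally stable neutral molecule
nosylate (ONs⁻): pKₐ(p-O₂NC₆H₄SO₃H) ≈ -3.5
cyanate (NCO⁻): pKₐ(HOCN) ≈ 3.5
methyl carbanion (CH₃⁻): pKₐ(CH₄) ≈ 48
Listed from poorest to best leaving group as asked.

methyl carbanion (CH₃⁻) < cyanate (NCO⁻) < nosylate (ONs⁻) < molecular nitrogen (N₂)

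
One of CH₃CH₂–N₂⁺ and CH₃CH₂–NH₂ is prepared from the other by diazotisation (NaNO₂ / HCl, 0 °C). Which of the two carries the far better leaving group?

CH₃CH₂–N₂⁺

From CH₃CH₂–NH₂ the departing group would be NH₂⁻ (pKₐ(NH₃) ≈ 38). Extremely strong base; never a leaving group.
From CH₃CH₂–N₂⁺ the leaving group is N₂ (no meaningful conjugate acid; N₂ departs as an exceptionally stable neutral molecule).
Diazotisation (NaNO₂ / HCl, 0 °C) works by generating a diazonium salt that expels N₂, making CH₃CH₂–N₂⁺ enormously more reactive.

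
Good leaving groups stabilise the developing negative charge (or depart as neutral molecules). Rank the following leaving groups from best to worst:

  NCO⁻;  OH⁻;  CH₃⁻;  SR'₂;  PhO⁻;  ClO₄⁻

ClO₄⁻: pKₐ(HClO₄) ≈ -10 — extremely weak base; rarely used for safety reasons
SR'₂: pKₐ(R'₂SH⁺) ≈ -7
NCO⁻: pKₐ(HOCN) ≈ 3.5
PhO⁻: pKₐ(C₆H₅OH (phenol)) ≈ 10 — resonance into the ring helps, but still a poor LG
OH⁻: pKₐ(H₂O) ≈ 15.7
CH₃⁻: pKₐ(CH₄) ≈ 48

ClO₄⁻ > SR'₂ > NCO⁻ > PhO⁻ > OH⁻ > CH₃⁻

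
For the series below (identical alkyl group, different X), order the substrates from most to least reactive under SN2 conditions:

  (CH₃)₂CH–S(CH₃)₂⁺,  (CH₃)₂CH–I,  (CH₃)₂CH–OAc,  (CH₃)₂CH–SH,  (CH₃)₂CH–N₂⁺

(CH₃)₂CH–N₂⁺ > (CH₃)₂CH–I > (CH₃)₂CH–S(CH₃)₂⁺ > (CH₃)₂CH–OAc > (CH₃)₂CH–SH

Same R in every case — rank the leaving groups.
Leaving-group ability tracks the stability of the departed species; conjugate-acid pKₐ is the usual yardstick (lower pKₐ → better LG).
(CH₃)₂CH–N₂⁺ loses N₂: no meaningful conjugate acid; N₂ departs as an exceptionally stable neutral molecule
(CH₃)₂CH–I loses I⁻: pKₐ(HI) ≈ -10
(CH₃)₂CH–S(CH₃)₂⁺ loses SR'₂: pKₐ(R'₂SH⁺) ≈ -7
(CH₃)₂CH–OAc loses AcO⁻: pKₐ(CH₃COOH) ≈ 4.8
(CH₃)₂CH–SH loses HS⁻: pKₐ(H₂S) ≈ 7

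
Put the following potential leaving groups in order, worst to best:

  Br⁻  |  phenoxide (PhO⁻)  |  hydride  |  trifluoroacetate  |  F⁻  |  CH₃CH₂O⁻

hydride < CH₃CH₂O⁻ < phenoxide (PhO⁻) < F⁻ < trifluoroacetate < Br⁻

Br⁻: pKₐ(HBr) ≈ -9
trifluoroacetate: pKₐ(CF₃COOH) ≈ 0.2
F⁻: pKₐ(HF) ≈ 3.2
phenoxide (PhO⁻): pKₐ(C₆H₅OH (phenol)) ≈ 10
CH₃CH₂O⁻: pKₐ(CH₃CH₂OH) ≈ 16
hydride: pKₐ(H₂) ≈ 36
The question asks for worst first, so the sequence is read in increasing leaving-group ability.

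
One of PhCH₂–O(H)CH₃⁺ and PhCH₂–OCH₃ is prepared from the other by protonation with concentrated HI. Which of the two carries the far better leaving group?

PhCH₂–O(H)CH₃⁺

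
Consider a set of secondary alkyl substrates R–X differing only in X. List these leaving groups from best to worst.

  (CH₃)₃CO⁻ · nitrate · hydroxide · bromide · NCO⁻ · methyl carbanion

bromide > nitrate > NCO⁻ > hydroxide > (CH₃)₃CO⁻ > methyl carbanion

A good leaving group is a weak base: the lower the pKₐ of its conjugate acid, the more readily it departs.
bromide: pKₐ(HBr) ≈ -9
nitrate: pKₐ(HNO₃) ≈ -1.3 — resonance-delocalised over three oxygens
NCO⁻: pKₐ(HOCN) ≈ 3.5
hydroxide: pKₐ(H₂O) ≈ 15.7 — strong base; essentially never leaves without prior activation
(CH₃)₃CO⁻: pKₐ(t-BuOH) ≈ 18
methyl carbanion: pKₐ(CH₄) ≈ 48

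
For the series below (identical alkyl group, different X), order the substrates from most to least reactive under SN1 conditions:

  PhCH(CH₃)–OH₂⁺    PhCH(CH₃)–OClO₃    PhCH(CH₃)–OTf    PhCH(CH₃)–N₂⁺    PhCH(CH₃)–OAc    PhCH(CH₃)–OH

Same R in every case — rank the leaving groups.
The more stable X⁻ (or X) is on its own — i.e. the weaker a base it is — the better a leaving group it makes.
PhCH(CH₃)–N₂⁺ loses N₂: no meaningful conjugate acid; N₂ departs as an exceptionally stable neutral molecule
PhCH(CH₃)–OTf loses OTf⁻: pKₐ(CF₃SO₃H (triflic acid)) ≈ -14
PhCH(CH₃)–OClO₃ loses ClO₄⁻: pKₐ(HClO₄) ≈ -10
PhCH(CH₃)–OH₂⁺ loses H₂O: pKₐ(H₃O⁺) ≈ -1.7
PhCH(CH₃)–OAc loses AcO⁻: pKₐ(CH₃COOH) ≈ 4.8
PhCH(CH₃)–OH loses OH⁻: pKₐ(H₂O) ≈ 15.7

PhCH(CH₃)–N₂⁺ > PhCH(CH₃)–OTf > PhCH(CH₃)–OClO₃ > PhCH(CH₃)–OH₂⁺ > PhCH(CH₃)–OAc > PhCH(CH₃)–OH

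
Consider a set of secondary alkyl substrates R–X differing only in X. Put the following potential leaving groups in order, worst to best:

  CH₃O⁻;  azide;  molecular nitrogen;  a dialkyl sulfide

CH₃O⁻ < azide < a dialkyl sulfide < molecular nitrogen

A good leaving group is a weak base: the lower the pKₐ of its conjugate acid, the more readily it departs.
molecular nitrogen: no meaningful conjugate acid; N₂ departs as an exceptionally stable neutral molecule
a dialkyl sulfide: pKₐ(R'₂SH⁺) ≈ -7 — neutral; leaves from a sulfonium salt (R–SR'₂⁺)
azide: pKₐ(HN₃) ≈ 4.7 — linear, resonance-stabilised
CH₃O⁻: pKₐ(CH₃OH) ≈ 15.5
Listed from poorest to best leaving group as asked.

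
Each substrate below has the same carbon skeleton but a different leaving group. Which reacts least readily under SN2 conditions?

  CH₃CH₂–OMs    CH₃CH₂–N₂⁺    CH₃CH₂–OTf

CH₃CH₂–OMs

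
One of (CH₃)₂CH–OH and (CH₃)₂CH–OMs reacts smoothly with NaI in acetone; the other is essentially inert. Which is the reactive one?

(CH₃)₂CH–OMs

From (CH₃)₂CH–OH the departing group would be OH⁻ (pKₐ(H₂O) ≈ 15.7). Strong base; essentially never leaves without prior activation.
From (CH₃)₂CH–OMs the leaving group is OMs⁻ (pKₐ(CH₃SO₃H (MsOH)) ≈ -1.9). Resonance-delocalised alkanesulfonate.
(In practice (CH₃)₂CH–OMs is made from (CH₃)₂CH–OH by treatment with MsCl / Et₃N, converting the hydroxyl into a mesylate.)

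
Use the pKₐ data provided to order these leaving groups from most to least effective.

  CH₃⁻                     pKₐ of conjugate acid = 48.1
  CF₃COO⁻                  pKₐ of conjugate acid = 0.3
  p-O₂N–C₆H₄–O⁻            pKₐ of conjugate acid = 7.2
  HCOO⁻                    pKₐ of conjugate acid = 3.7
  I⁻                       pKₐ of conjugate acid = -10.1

Lower conjugate-acid pKₐ ⇒ weaker base ⇒ better leaving group.
Sorting by the given values: I⁻ (-10.1), CF₃COO⁻ (0.3), HCOO⁻ (3.7), p-O₂N–C₆H₄–O⁻ (7.2), CH₃⁻ (48.1).

I⁻ > CF₃COO⁻ > HCOO⁻ > p-O₂N–C₆H₄–O⁻ > CH₃⁻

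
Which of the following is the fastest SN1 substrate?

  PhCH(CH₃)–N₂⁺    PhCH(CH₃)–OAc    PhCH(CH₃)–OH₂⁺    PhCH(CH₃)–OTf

Identical carbon frameworks mean the comparison reduces to leaving-group quality.
A good leaving group is a weak base: the lower the pKₐ of its conjugate acid, the more readily it departs.
PhCH(CH₃)–N₂⁺ loses N₂: no meaningful conjugate acid; N₂ departs as an exceptionally stable neutral molecule
PhCH(CH₃)–OTf loses OTf⁻: pKₐ(CF₃SO₃H (triflic acid)) ≈ -14
PhCH(CH₃)–OH₂⁺ loses H₂O: pKₐ(H₃O⁺) ≈ -1.7
PhCH(CH₃)–OAc loses AcO⁻: pKₐ(CH₃COOH) ≈ 4.8

PhCH(CH₃)–N₂⁺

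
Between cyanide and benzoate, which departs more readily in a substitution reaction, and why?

benzoate is the better leaving group.
pKₐ(C₆H₅COOH) ≈ 4.2 versus pKₐ(HCN) ≈ 9.2: benzoate is the much weaker base.
Aryl carboxylate.

benzoate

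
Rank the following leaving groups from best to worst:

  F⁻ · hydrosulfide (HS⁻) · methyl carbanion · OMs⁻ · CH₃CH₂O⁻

OMs⁻ > F⁻ > hydrosulfide (HS⁻) > CH₃CH₂O⁻ > methyl carbanion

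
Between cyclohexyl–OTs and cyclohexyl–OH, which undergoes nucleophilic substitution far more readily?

cyclohexyl–OTs

From cyclohexyl–OH the departing group would be OH⁻ (pKₐ(H₂O) ≈ 15.7). Strong base; essentially never leaves without prior activation.
From cyclohexyl–OTs the leaving group is OTs⁻ (pKₐ(p-CH₃C₆H₄SO₃H (TsOH)) ≈ -2.8). Resonance-delocalised arenesulfonate.
(In practice cyclohexyl–OTs is made from cyclohexyl–OH by treatment with TsCl / pyridine, converting the hydroxyl into a tosylate.)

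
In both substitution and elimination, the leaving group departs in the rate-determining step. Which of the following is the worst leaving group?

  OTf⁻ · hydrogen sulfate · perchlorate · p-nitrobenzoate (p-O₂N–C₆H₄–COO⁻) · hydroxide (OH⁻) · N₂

hydroxide (OH⁻)

A good leaving group is a weak base: the lower the pKₐ of its conjugate acid, the more readily it departs.
N₂: no meaningful conjugate acid; N₂ departs as an exceptionally stable neutral molecule
OTf⁻: pKₐ(CF₃SO₃H (triflic acid)) ≈ -14
perchlorate: pKₐ(HClO₄) ≈ -10
hydrogen sulfate: pKₐ(H₂SO₄) ≈ -3
p-nitrobenzoate (p-O₂N–C₆H₄–COO⁻): pKₐ(p-nitrobenzoic acid) ≈ 3.4
hydroxide (OH⁻): pKₐ(H₂O) ≈ 15.7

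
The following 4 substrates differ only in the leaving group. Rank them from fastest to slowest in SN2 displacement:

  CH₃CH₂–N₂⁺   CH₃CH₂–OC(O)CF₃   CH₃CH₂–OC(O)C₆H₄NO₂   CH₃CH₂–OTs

CH₃CH₂–N₂⁺ > CH₃CH₂–OTs > CH₃CH₂–OC(O)CF₃ > CH₃CH₂–OC(O)C₆H₄NO₂

Identical carbon frameworks mean the comparison reduces to leaving-group quality.
The more stable X⁻ (or X) is on its own — i.e. the weaker a base it is — the better a leaving group it makes.
CH₃CH₂–N₂⁺ loses N₂: no meaningful conjugate acid; N₂ departs as an exceptionally stable neutral molecule
CH₃CH₂–OTs loses OTs⁻: pKₐ(p-CH₃C₆H₄SO₃H (TsOH)) ≈ -2.8
CH₃CH₂–OC(O)CF₃ loses CF₃COO⁻: pKₐ(CF₃COOH) ≈ 0.2
CH₃CH₂–OC(O)C₆H₄NO₂ loses p-O₂N–C₆H₄–COO⁻: pKₐ(p-nitrobenzoic acid) ≈ 3.4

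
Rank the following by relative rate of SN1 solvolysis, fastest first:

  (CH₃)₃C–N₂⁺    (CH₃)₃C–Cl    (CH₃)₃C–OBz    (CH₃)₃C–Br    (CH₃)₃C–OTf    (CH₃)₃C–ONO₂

(CH₃)₃C–N₂⁺ > (CH₃)₃C–OTf > (CH₃)₃C–Br > (CH₃)₃C–Cl > (CH₃)₃C–ONO₂ > (CH₃)₃C–OBz

Identical carbon frameworks mean the comparison reduces to leaving-group quality.
A good leaving group is a weak base: the lower the pKₐ of its conjugate acid, the more readily it departs.
(CH₃)₃C–N₂⁺ loses N₂: no meaningful conjugate acid; N₂ departs as an exceptionally stable neutral molecule
(CH₃)₃C–OTf loses OTf⁻: pKₐ(CF₃SO₃H (triflic acid)) ≈ -14
(CH₃)₃C–Br loses Br⁻: pKₐ(HBr) ≈ -9
(CH₃)₃C–Cl loses Cl⁻: pKₐ(HCl) ≈ -7
(CH₃)₃C–ONO₂ loses NO₃⁻: pKₐ(HNO₃) ≈ -1.3
(CH₃)₃C–OBz loses PhCOO⁻: pKₐ(C₆H₅COOH) ≈ 4.2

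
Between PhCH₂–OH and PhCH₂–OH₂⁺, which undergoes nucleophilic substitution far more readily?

PhCH₂–OH₂⁺

From PhCH₂–OH the departing group would be OH⁻ (pKₐ(H₂O) ≈ 15.7). Strong base; essentially never leaves without prior activation.
From PhCH₂–OH₂⁺ the leaving group is H₂O (pKₐ(H₃O⁺) ≈ -1.7). Neutral; leaves from a protonated alcohol (R–OH₂⁺).
(In practice PhCH₂–OH₂⁺ is made from PhCH₂–OH by protonation with strong acid, converting the leaving group from hydroxide to neutral water.)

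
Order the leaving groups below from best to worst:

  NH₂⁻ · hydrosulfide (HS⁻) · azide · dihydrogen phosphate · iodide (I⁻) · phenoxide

iodide (I⁻) > dihydrogen phosphate > azide > hydrosulfide (HS⁻) > phenoxide > NH₂⁻

The more stable X⁻ (or X) is on its own — i.e. the weaker a base it is — the better a leaving group it makes.
iodide (I⁻): pKₐ(HI) ≈ -10 — large, highly polarisable; very weak base
dihydrogen phosphate: pKₐ(H₃PO₄) ≈ 2.1
azide: pKₐ(HN₃) ≈ 4.7 — linear, resonance-stabilised
hydrosulfide (HS⁻): pKₐ(H₂S) ≈ 7 — larger and more polarisable than the oxygen analogue
phenoxide: pKₐ(C₆H₅OH (phenol)) ≈ 10 — resonance into the ring helps, but still a poor LG
NH₂⁻: pKₐ(NH₃) ≈ 38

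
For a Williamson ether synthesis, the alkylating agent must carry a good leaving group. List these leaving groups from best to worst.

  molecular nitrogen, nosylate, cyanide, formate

molecular nitrogen: no meaningful conjugate acid; N₂ departs as an exceptionally stable neutral molecule
nosylate: pKₐ(p-O₂NC₆H₄SO₃H) ≈ -3.5
formate: pKₐ(HCOOH) ≈ 3.8
cyanide: pKₐ(HCN) ≈ 9.2

molecular nitrogen > nosylate > formate > cyanide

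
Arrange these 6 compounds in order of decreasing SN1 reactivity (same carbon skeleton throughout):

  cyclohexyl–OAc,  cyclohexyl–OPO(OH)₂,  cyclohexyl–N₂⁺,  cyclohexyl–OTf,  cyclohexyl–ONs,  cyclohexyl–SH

cyclohexyl–N₂⁺ > cyclohexyl–OTf > cyclohexyl–ONs > cyclohexyl–OPO(OH)₂ > cyclohexyl–OAc > cyclohexyl–SH

Identical carbon frameworks mean the comparison reduces to leaving-group quality.
The more stable X⁻ (or X) is on its own — i.e. the weaker a base it is — the better a leaving group it makes.
cyclohexyl–N₂⁺ loses N₂: no meaningful conjugate acid; N₂ departs as an exceptionally stable neutral molecule
cyclohexyl–OTf loses OTf⁻: pKₐ(CF₃SO₃H (triflic acid)) ≈ -14
cyclohexyl–ONs loses ONs⁻: pKₐ(p-O₂NC₆H₄SO₃H) ≈ -3.5
cyclohexyl–OPO(OH)₂ loses H₂PO₄⁻: pKₐ(H₃PO₄) ≈ 2.1
cyclohexyl–OAc loses AcO⁻: pKₐ(CH₃COOH) ≈ 4.8
cyclohexyl–SH loses HS⁻: pKₐ(H₂S) ≈ 7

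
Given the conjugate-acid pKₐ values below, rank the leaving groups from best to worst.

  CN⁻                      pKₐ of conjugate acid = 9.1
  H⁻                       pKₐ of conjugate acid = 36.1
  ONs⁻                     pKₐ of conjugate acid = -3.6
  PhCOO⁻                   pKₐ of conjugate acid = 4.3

ONs⁻ > PhCOO⁻ > CN⁻ > H⁻

Lower conjugate-acid pKₐ ⇒ weaker base ⇒ better leaving group.
Sorting by the given values: ONs⁻ (-3.6), PhCOO⁻ (4.3), CN⁻ (9.1), H⁻ (36.1).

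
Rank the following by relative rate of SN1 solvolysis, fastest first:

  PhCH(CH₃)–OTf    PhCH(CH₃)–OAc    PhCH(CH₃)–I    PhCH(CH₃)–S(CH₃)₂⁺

PhCH(CH₃)–OTf > PhCH(CH₃)–I > PhCH(CH₃)–S(CH₃)₂⁺ > PhCH(CH₃)–OAc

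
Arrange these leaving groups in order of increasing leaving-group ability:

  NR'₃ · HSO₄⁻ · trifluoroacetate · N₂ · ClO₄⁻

NR'₃ < trifluoroacetate < HSO₄⁻ < ClO₄⁻ < N₂

N₂: no meaningful conjugate acid; N₂ departs as an exceptionally stable neutral molecule
ClO₄⁻: pKₐ(HClO₄) ≈ -10 — extremely weak base; rarely used for safety reasons
HSO₄⁻: pKₐ(H₂SO₄) ≈ -3
trifluoroacetate: pKₐ(CF₃COOH) ≈ 0.2 — strongly electron-withdrawing CF₃ stabilises the carboxylate
NR'₃: pKₐ(R'₃NH⁺) ≈ 10.7 — neutral but still a fairly strong base; Hofmann-elimination LG
The question asks for worst first, so the sequence is read in increasing leaving-group ability.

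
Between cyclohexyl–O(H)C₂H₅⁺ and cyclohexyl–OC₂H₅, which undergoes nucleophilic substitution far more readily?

cyclohexyl–O(H)C₂H₅⁺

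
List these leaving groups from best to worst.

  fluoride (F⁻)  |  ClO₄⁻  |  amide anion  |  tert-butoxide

ClO₄⁻ > fluoride (F⁻) > tert-butoxide > amide anion

The more stable X⁻ (or X) is on its own — i.e. the weaker a base it is — the better a leaving group it makes.
ClO₄⁻: pKₐ(HClO₄) ≈ -10
fluoride (F⁻): pKₐ(HF) ≈ 3.2
tert-butoxide: pKₐ(t-BuOH) ≈ 18
amide anion: pKₐ(NH₃) ≈ 38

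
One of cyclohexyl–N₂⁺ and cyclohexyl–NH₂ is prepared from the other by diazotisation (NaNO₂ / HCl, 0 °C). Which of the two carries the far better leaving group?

From cyclohexyl–NH₂ the departing group would be NH₂⁻ (pKₐ(NH₃) ≈ 38). Extremely strong base; never a leaving group.
From cyclohexyl–N₂⁺ the leaving group is N₂ (no meaningful conjugate acid; N₂ departs as an exceptionally stable neutral molecule).
Diazotisation (NaNO₂ / HCl, 0 °C) works by generating a diazonium salt that expels N₂, making cyclohexyl–N₂⁺ enormously more reactive.

cyclohexyl–N₂⁺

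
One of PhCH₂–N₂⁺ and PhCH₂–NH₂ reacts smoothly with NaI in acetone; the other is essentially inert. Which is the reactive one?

From PhCH₂–NH₂ the departing group would be NH₂⁻ (pKₐ(NH₃) ≈ 38). Extremely strong base; never a leaving group.
From PhCH₂–N₂⁺ the leaving group is N₂ (no meaningful conjugate acid; N₂ departs as an exceptionally stable neutral molecule).
(In practice PhCH₂–N₂⁺ is made from PhCH₂–NH₂ by diazotisation (NaNO₂ / HCl, 0 °C), generating a diazonium salt that expels N₂.)

PhCH₂–N₂⁺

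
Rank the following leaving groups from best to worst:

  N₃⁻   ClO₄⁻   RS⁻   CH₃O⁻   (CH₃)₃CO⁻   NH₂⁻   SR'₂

ClO₄⁻ > SR'₂ > N₃⁻ > RS⁻ > CH₃O⁻ > (CH₃)₃CO⁻ > NH₂⁻

Rank by basicity of the departing species: weakest base leaves most easily.
ClO₄⁻: pKₐ(HClO₄) ≈ -10 — extremely weak base; rarely used for safety reasons
SR'₂: pKₐ(R'₂SH⁺) ≈ -7 — neutral; leaves from a sulfonium salt (R–SR'₂⁺)
N₃⁻: pKₐ(HN₃) ≈ 4.7 — linear, resonance-stabilised
RS⁻: pKₐ(RSH (a thiol)) ≈ 10.5
CH₃O⁻: pKₐ(CH₃OH) ≈ 15.5 — strong base; alkoxides do not leave unassisted
(CH₃)₃CO⁻: pKₐ(t-BuOH) ≈ 18 — bulky, strongly basic alkoxide
NH₂⁻: pKₐ(NH₃) ≈ 38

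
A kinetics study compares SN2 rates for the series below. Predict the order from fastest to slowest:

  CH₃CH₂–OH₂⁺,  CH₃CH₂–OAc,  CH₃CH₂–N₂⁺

CH₃CH₂–N₂⁺ > CH₃CH₂–OH₂⁺ > CH₃CH₂–OAc

With the same alkyl group throughout, only the leaving group differentiates the rates.
Rank by basicity of the departing species: weakest base leaves most easily.
CH₃CH₂–N₂⁺ loses N₂: no meaningful conjugate acid; N₂ departs as an exceptionally stable neutral molecule
CH₃CH₂–OH₂⁺ loses H₂O: pKₐ(H₃O⁺) ≈ -1.7
CH₃CH₂–OAc loses AcO⁻: pKₐ(CH₃COOH) ≈ 4.8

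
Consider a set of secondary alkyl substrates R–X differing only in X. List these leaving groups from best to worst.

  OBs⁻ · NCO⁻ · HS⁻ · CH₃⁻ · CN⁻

OBs⁻: pKₐ(p-BrC₆H₄SO₃H) ≈ -2.8
NCO⁻: pKₐ(HOCN) ≈ 3.5
HS⁻: pKₐ(H₂S) ≈ 7
CN⁻: pKₐ(HCN) ≈ 9.2
CH₃⁻: pKₐ(CH₄) ≈ 48

OBs⁻ > NCO⁻ > HS⁻ > CN⁻ > CH₃⁻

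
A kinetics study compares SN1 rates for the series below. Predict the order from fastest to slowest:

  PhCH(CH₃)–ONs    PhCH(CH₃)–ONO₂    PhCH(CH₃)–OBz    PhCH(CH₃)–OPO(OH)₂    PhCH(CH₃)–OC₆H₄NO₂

PhCH(CH₃)–ONs > PhCH(CH₃)–ONO₂ > PhCH(CH₃)–OPO(OH)₂ > PhCH(CH₃)–OBz > PhCH(CH₃)–OC₆H₄NO₂

Same R in every case — rank the leaving groups.
A good leaving group is a weak base: the lower the pKₐ of its conjugate acid, the more readily it departs.
PhCH(CH₃)–ONs loses ONs⁻: pKₐ(p-O₂NC₆H₄SO₃H) ≈ -3.5
PhCH(CH₃)–ONO₂ loses NO₃⁻: pKₐ(HNO₃) ≈ -1.3
PhCH(CH₃)–OPO(OH)₂ loses H₂PO₄⁻: pKₐ(H₃PO₄) ≈ 2.1
PhCH(CH₃)–OBz loses PhCOO⁻: pKₐ(C₆H₅COOH) ≈ 4.2
PhCH(CH₃)–OC₆H₄NO₂ loses p-O₂N–C₆H₄–O⁻: pKₐ(p-nitrophenol) ≈ 7.2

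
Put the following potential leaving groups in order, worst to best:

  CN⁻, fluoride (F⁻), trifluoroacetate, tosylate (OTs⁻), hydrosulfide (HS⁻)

CN⁻ < hydrosulfide (HS⁻) < fluoride (F⁻) < trifluoroacetate < tosylate (OTs⁻)

Leaving-group ability tracks the stability of the departed species; conjugate-acid pKₐ is the usual yardstick (lower pKₐ → better LG).
tosylate (OTs⁻): pKₐ(p-CH₃C₆H₄SO₃H (TsOH)) ≈ -2.8 — resonance-delocalised arenesulfonate
trifluoroacetate: pKₐ(CF₃COOH) ≈ 0.2 — strongly electron-withdrawing CF₃ stabilises the carboxylate
fluoride (F⁻): pKₐ(HF) ≈ 3.2
hydrosulfide (HS⁻): pKₐ(H₂S) ≈ 7
CN⁻: pKₐ(HCN) ≈ 9.2
Reversing gives the worst-to-best order requested.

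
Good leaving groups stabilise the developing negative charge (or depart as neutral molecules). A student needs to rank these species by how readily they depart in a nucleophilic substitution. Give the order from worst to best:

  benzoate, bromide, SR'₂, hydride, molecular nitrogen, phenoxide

Leaving-group ability tracks the stability of the departed species; conjugate-acid pKₐ is the usual yardstick (lower pKₐ → better LG).
molecular nitrogen: no meaningful conjugate acid; N₂ departs as an exceptionally stable neutral molecule
bromide: pKₐ(HBr) ≈ -9
SR'₂: pKₐ(R'₂SH⁺) ≈ -7
benzoate: pKₐ(C₆H₅COOH) ≈ 4.2
phenoxide: pKₐ(C₆H₅OH (phenol)) ≈ 10
hydride: pKₐ(H₂) ≈ 36 — extremely strong base; leaves only in special hydride-transfer contexts
The question asks for worst first, so the sequence is read in increasing leaving-group ability.

hydride < phenoxide < benzoate < SR'₂ < bromide < molecular nitrogen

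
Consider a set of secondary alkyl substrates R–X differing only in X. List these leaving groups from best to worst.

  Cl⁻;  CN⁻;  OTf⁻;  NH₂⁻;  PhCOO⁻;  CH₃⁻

OTf⁻ > Cl⁻ > PhCOO⁻ > CN⁻ > NH₂⁻ > CH₃⁻

A good leaving group is a weak base: the lower the pKₐ of its conjugate acid, the more readily it departs.
OTf⁻: pKₐ(CF₃SO₃H (triflic acid)) ≈ -14
Cl⁻: pKₐ(HCl) ≈ -7
PhCOO⁻: pKₐ(C₆H₅COOH) ≈ 4.2
CN⁻: pKₐ(HCN) ≈ 9.2
NH₂⁻: pKₐ(NH₃) ≈ 38
CH₃⁻: pKₐ(CH₄) ≈ 48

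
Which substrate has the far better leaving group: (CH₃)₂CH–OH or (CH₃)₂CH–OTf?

(CH₃)₂CH–OTf

From (CH₃)₂CH–OH the departing group would be OH⁻ (pKₐ(H₂O) ≈ 15.7). Strong base; essentially never leaves without prior activation.
From (CH₃)₂CH–OTf the leaving group is OTf⁻ (pKₐ(CF₃SO₃H (triflic acid)) ≈ -14). Charge spread over three oxygens and a CF₃ group; the premier leaving group in synthesis.
(In practice (CH₃)₂CH–OTf is made from (CH₃)₂CH–OH by treatment with Tf₂O / 2,6-lutidine, converting the hydroxyl into a triflate.)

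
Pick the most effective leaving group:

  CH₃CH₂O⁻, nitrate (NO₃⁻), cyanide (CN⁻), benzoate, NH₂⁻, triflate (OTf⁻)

triflate (OTf⁻)

triflate (OTf⁻): pKₐ(CF₃SO₃H (triflic acid)) ≈ -14
nitrate (NO₃⁻): pKₐ(HNO₃) ≈ -1.3
benzoate: pKₐ(C₆H₅COOH) ≈ 4.2
cyanide (CN⁻): pKₐ(HCN) ≈ 9.2
CH₃CH₂O⁻: pKₐ(CH₃CH₂OH) ≈ 16
NH₂⁻: pKₐ(NH₃) ≈ 38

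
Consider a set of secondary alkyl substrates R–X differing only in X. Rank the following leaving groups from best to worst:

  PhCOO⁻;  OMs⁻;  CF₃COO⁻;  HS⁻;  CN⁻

Leaving-group ability tracks the stability of the departed species; conjugate-acid pKₐ is the usual yardstick (lower pKₐ → better LG).
OMs⁻: pKₐ(CH₃SO₃H (MsOH)) ≈ -1.9 — resonance-delocalised alkanesulfonate
CF₃COO⁻: pKₐ(CF₃COOH) ≈ 0.2 — strongly electron-withdrawing CF₃ stabilises the carboxylate
PhCOO⁻: pKₐ(C₆H₅COOH) ≈ 4.2
HS⁻: pKₐ(H₂S) ≈ 7 — larger and more polarisable than the oxygen analogue
CN⁻: pKₐ(HCN) ≈ 9.2 — sp carbon stabilises the charge somewhat, but still a poor LG

OMs⁻ > CF₃COO⁻ > PhCOO⁻ > HS⁻ > CN⁻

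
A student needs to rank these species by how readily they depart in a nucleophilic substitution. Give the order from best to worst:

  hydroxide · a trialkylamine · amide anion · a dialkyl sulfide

a dialkyl sulfide > a trialkylamine > hydroxide > amide anion

Rank by basicity of the departing species: weakest base leaves most easily.
a dialkyl sulfide: pKₐ(R'₂SH⁺) ≈ -7 — neutral; leaves from a sulfonium salt (R–SR'₂⁺)
a trialkylamine: pKₐ(R'₃NH⁺) ≈ 10.7
hydroxide: pKₐ(H₂O) ≈ 15.7 — strong base; essentially never leaves without prior activation
amide anion: pKₐ(NH₃) ≈ 38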